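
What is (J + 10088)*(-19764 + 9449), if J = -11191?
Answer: 11377445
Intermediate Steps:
(J + 10088)*(-19764 + 9449) = (-11191 + 10088)*(-19764 + 9449) = -1103*(-10315) = 11377445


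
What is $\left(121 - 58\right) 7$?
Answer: $441$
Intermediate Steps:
$\left(121 - 58\right) 7 = 63 \cdot 7 = 441$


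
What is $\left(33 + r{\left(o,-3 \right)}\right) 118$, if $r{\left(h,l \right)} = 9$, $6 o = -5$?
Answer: $4956$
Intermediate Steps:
$o = - \frac{5}{6}$ ($o = \frac{1}{6} \left(-5\right) = - \frac{5}{6} \approx -0.83333$)
$\left(33 + r{\left(o,-3 \right)}\right) 118 = \left(33 + 9\right) 118 = 42 \cdot 118 = 4956$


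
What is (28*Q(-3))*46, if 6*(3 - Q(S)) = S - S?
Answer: 3864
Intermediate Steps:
Q(S) = 3 (Q(S) = 3 - (S - S)/6 = 3 - ⅙*0 = 3 + 0 = 3)
(28*Q(-3))*46 = (28*3)*46 = 84*46 = 3864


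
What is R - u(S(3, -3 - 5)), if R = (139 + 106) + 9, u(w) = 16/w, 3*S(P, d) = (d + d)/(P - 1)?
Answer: 260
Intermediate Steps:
S(P, d) = 2*d/(3*(-1 + P)) (S(P, d) = ((d + d)/(P - 1))/3 = ((2*d)/(-1 + P))/3 = (2*d/(-1 + P))/3 = 2*d/(3*(-1 + P)))
R = 254 (R = 245 + 9 = 254)
R - u(S(3, -3 - 5)) = 254 - 16/(2*(-3 - 5)/(3*(-1 + 3))) = 254 - 16/((⅔)*(-8)/2) = 254 - 16/((⅔)*(-8)*(½)) = 254 - 16/(-8/3) = 254 - 16*(-3)/8 = 254 - 1*(-6) = 254 + 6 = 260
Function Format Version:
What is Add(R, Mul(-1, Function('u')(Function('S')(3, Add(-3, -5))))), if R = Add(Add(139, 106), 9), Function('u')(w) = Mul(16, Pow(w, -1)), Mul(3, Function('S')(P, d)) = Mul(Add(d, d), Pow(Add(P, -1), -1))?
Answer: 260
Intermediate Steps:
Function('S')(P, d) = Mul(Rational(2, 3), d, Pow(Add(-1, P), -1)) (Function('S')(P, d) = Mul(Rational(1, 3), Mul(Add(d, d), Pow(Add(P, -1), -1))) = Mul(Rational(1, 3), Mul(Mul(2, d), Pow(Add(-1, P), -1))) = Mul(Rational(1, 3), Mul(2, d, Pow(Add(-1, P), -1))) = Mul(Rational(2, 3), d, Pow(Add(-1, P), -1)))
R = 254 (R = Add(245, 9) = 254)
Add(R, Mul(-1, Function('u')(Function('S')(3, Add(-3, -5))))) = Add(254, Mul(-1, Mul(16, Pow(Mul(Rational(2, 3), Add(-3, -5), Pow(Add(-1, 3), -1)), -1)))) = Add(254, Mul(-1, Mul(16, Pow(Mul(Rational(2, 3), -8, Pow(2, -1)), -1)))) = Add(254, Mul(-1, Mul(16, Pow(Mul(Rational(2, 3), -8, Rational(1, 2)), -1)))) = Add(254, Mul(-1, Mul(16, Pow(Rational(-8, 3), -1)))) = Add(254, Mul(-1, Mul(16, Rational(-3, 8)))) = Add(254, Mul(-1, -6)) = Add(254, 6) = 260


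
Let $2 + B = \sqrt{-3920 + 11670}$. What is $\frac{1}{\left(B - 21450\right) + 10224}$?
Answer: $- \frac{5614}{63030117} - \frac{5 \sqrt{310}}{126060234} \approx -8.9767 \cdot 10^{-5}$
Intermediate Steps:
$B = -2 + 5 \sqrt{310}$ ($B = -2 + \sqrt{-3920 + 11670} = -2 + \sqrt{7750} = -2 + 5 \sqrt{310} \approx 86.034$)
$\frac{1}{\left(B - 21450\right) + 10224} = \frac{1}{\left(\left(-2 + 5 \sqrt{310}\right) - 21450\right) + 10224} = \frac{1}{\left(-21452 + 5 \sqrt{310}\right) + 10224} = \frac{1}{-11228 + 5 \sqrt{310}}$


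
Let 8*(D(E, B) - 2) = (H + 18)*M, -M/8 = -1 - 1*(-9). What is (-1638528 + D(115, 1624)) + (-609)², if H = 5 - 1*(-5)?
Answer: -1267869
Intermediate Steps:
M = -64 (M = -8*(-1 - 1*(-9)) = -8*(-1 + 9) = -8*8 = -64)
H = 10 (H = 5 + 5 = 10)
D(E, B) = -222 (D(E, B) = 2 + ((10 + 18)*(-64))/8 = 2 + (28*(-64))/8 = 2 + (⅛)*(-1792) = 2 - 224 = -222)
(-1638528 + D(115, 1624)) + (-609)² = (-1638528 - 222) + (-609)² = -1638750 + 370881 = -1267869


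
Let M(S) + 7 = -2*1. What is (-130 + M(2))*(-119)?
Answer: 16541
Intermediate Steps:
M(S) = -9 (M(S) = -7 - 2*1 = -7 - 2 = -9)
(-130 + M(2))*(-119) = (-130 - 9)*(-119) = -139*(-119) = 16541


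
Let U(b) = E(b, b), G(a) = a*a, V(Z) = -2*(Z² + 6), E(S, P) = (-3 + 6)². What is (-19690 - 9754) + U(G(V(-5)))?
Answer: -29435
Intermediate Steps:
E(S, P) = 9 (E(S, P) = 3² = 9)
V(Z) = -12 - 2*Z² (V(Z) = -2*(6 + Z²) = -12 - 2*Z²)
G(a) = a²
U(b) = 9
(-19690 - 9754) + U(G(V(-5))) = (-19690 - 9754) + 9 = -29444 + 9 = -29435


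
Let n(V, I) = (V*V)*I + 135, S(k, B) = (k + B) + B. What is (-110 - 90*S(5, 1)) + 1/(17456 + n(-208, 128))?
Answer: -4110983419/5555383 ≈ -740.00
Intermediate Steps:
S(k, B) = k + 2*B (S(k, B) = (B + k) + B = k + 2*B)
n(V, I) = 135 + I*V² (n(V, I) = V²*I + 135 = I*V² + 135 = 135 + I*V²)
(-110 - 90*S(5, 1)) + 1/(17456 + n(-208, 128)) = (-110 - 90*(5 + 2*1)) + 1/(17456 + (135 + 128*(-208)²)) = (-110 - 90*(5 + 2)) + 1/(17456 + (135 + 128*43264)) = (-110 - 90*7) + 1/(17456 + (135 + 5537792)) = (-110 - 630) + 1/(17456 + 5537927) = -740 + 1/5555383 = -4110983419/5555383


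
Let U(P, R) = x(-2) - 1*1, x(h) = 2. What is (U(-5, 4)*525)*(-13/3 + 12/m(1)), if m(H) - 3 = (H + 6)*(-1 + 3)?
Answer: -32375/17 ≈ -1904.4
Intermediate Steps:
m(H) = 15 + 2*H (m(H) = 3 + (H + 6)*(-1 + 3) = 3 + (6 + H)*2 = 3 + (12 + 2*H) = 15 + 2*H)
U(P, R) = 1 (U(P, R) = 2 - 1*1 = 2 - 1 = 1)
(U(-5, 4)*525)*(-13/3 + 12/m(1)) = (1*525)*(-13/3 + 12/(15 + 2*1)) = 525*(-13*⅓ + 12/(15 + 2)) = 525*(-13/3 + 12/17) = 525*(-185/51) = -32375/17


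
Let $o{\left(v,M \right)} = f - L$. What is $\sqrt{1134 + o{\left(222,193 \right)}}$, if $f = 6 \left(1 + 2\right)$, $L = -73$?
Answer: $35$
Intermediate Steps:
$f = 18$ ($f = 6 \cdot 3 = 18$)
$o{\left(v,M \right)} = 91$ ($o{\left(v,M \right)} = 18 - -73 = 18 + 73 = 91$)
$\sqrt{1134 + o{\left(222,193 \right)}} = \sqrt{1134 + 91} = \sqrt{1225} = 35$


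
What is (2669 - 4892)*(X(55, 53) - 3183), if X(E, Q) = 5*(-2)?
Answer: 7098039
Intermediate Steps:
X(E, Q) = -10
(2669 - 4892)*(X(55, 53) - 3183) = (2669 - 4892)*(-10 - 3183) = -2223*(-3193) = 7098039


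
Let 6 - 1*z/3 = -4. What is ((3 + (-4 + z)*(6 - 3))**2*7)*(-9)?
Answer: -413343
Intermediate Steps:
z = 30 (z = 18 - 3*(-4) = 18 + 12 = 30)
((3 + (-4 + z)*(6 - 3))**2*7)*(-9) = ((3 + (-4 + 30)*(6 - 3))**2*7)*(-9) = ((3 + 26*3)**2*7)*(-9) = ((3 + 78)**2*7)*(-9) = (81**2*7)*(-9) = (6561*7)*(-9) = 45927*(-9) = -413343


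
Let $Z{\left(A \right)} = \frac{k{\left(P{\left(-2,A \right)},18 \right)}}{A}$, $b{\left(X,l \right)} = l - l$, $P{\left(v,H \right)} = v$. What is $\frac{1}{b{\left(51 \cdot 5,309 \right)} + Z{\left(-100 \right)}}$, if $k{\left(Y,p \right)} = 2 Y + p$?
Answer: $- \frac{50}{7} \approx -7.1429$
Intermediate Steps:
$b{\left(X,l \right)} = 0$
$k{\left(Y,p \right)} = p + 2 Y$
$Z{\left(A \right)} = \frac{14}{A}$ ($Z{\left(A \right)} = \frac{18 + 2 \left(-2\right)}{A} = \frac{18 - 4}{A} = \frac{14}{A}$)
$\frac{1}{b{\left(51 \cdot 5,309 \right)} + Z{\left(-100 \right)}} = \frac{1}{0 + \frac{14}{-100}} = \frac{1}{0 + 14 \left(- \frac{1}{100}\right)} = \frac{1}{0 - \frac{7}{50}} = \frac{1}{- \frac{7}{50}} = - \frac{50}{7}$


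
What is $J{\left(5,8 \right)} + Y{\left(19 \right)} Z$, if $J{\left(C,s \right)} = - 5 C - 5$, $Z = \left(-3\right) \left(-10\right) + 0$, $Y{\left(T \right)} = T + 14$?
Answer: $960$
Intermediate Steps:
$Y{\left(T \right)} = 14 + T$
$Z = 30$ ($Z = 30 + 0 = 30$)
$J{\left(C,s \right)} = -5 - 5 C$
$J{\left(5,8 \right)} + Y{\left(19 \right)} Z = \left(-5 - 25\right) + \left(14 + 19\right) 30 = \left(-5 - 25\right) + 33 \cdot 30 = -30 + 990 = 960$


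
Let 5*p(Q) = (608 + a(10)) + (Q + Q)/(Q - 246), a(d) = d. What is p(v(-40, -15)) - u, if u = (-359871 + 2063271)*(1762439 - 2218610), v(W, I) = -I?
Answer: 299161047386576/385 ≈ 7.7704e+11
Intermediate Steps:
u = -777041681400 (u = 1703400*(-456171) = -777041681400)
p(Q) = 618/5 + 2*Q/(5*(-246 + Q)) (p(Q) = ((608 + 10) + (Q + Q)/(Q - 246))/5 = (618 + (2*Q)/(-246 + Q))/5 = (618 + 2*Q/(-246 + Q))/5 = 618/5 + 2*Q/(5*(-246 + Q)))
p(v(-40, -15)) - u = 4*(-38007 + 155*(-1*(-15)))/(5*(-246 - 1*(-15))) - 1*(-777041681400) = 4*(-38007 + 155*15)/(5*(-246 + 15)) + 777041681400 = (⅘)*(-38007 + 2325)/(-231) + 777041681400 = (⅘)*(-1/231)*(-35682) + 777041681400 = 47576/385 + 777041681400 = 299161047386576/385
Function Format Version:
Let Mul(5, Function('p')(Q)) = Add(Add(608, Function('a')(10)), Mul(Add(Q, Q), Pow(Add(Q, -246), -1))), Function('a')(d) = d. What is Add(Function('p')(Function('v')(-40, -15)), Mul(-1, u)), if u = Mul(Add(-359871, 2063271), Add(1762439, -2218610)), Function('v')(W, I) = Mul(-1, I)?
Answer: Rational(299161047386576, 385) ≈ 7.7704e+11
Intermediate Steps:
u = -777041681400 (u = Mul(1703400, -456171) = -777041681400)
Function('p')(Q) = Add(Rational(618, 5), Mul(Rational(2, 5), Q, Pow(Add(-246, Q), -1))) (Function('p')(Q) = Mul(Rational(1, 5), Add(Add(608, 10), Mul(Add(Q, Q), Pow(Add(Q, -246), -1)))) = Mul(Rational(1, 5), Add(618, Mul(Mul(2, Q), Pow(Add(-246, Q), -1)))) = Mul(Rational(1, 5), Add(618, Mul(2, Q, Pow(Add(-246, Q), -1)))) = Add(Rational(618, 5), Mul(Rational(2, 5), Q, Pow(Add(-246, Q), -1))))
Add(Function('p')(Function('v')(-40, -15)), Mul(-1, u)) = Add(Mul(Rational(4, 5), Pow(Add(-246, Mul(-1, -15)), -1), Add(-38007, Mul(155, Mul(-1, -15)))), Mul(-1, -777041681400)) = Add(Mul(Rational(4, 5), Pow(Add(-246, 15), -1), Add(-38007, Mul(155, 15))), 777041681400) = Add(Mul(Rational(4, 5), Pow(-231, -1), Add(-38007, 2325)), 777041681400) = Add(Mul(Rational(4, 5), Rational(-1, 231), -35682), 777041681400) = Add(Rational(47576, 385), 777041681400) = Rational(299161047386576, 385)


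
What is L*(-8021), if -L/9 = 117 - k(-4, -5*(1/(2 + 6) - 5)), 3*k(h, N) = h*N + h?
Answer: 21777015/2 ≈ 1.0889e+7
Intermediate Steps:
k(h, N) = h/3 + N*h/3 (k(h, N) = (h*N + h)/3 = (N*h + h)/3 = (h + N*h)/3 = h/3 + N*h/3)
L = -2715/2 (L = -9*(117 - (-4)*(1 - 5*(1/(2 + 6) - 5))/3) = -9*(117 - (-4)*(1 - 5*(1/8 - 5))/3) = -9*(117 - (-4)*(1 - 5*(⅛ - 5))/3) = -9*(117 - (-4)*(1 - 5*(-39/8))/3) = -9*(117 - (-4)*(1 + 195/8)/3) = -9*(117 - (-4)*203/(3*8)) = -9*(117 - 1*(-203/6)) = -9*(117 + 203/6) = -9*905/6 = -2715/2 ≈ -1357.5)
L*(-8021) = -2715/2*(-8021) = 21777015/2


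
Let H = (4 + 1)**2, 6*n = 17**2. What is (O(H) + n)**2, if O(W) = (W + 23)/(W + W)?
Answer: 54302161/22500 ≈ 2413.4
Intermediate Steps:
n = 289/6 (n = (1/6)*17**2 = (1/6)*289 = 289/6 ≈ 48.167)
H = 25 (H = 5**2 = 25)
O(W) = (23 + W)/(2*W) (O(W) = (23 + W)/((2*W)) = (23 + W)*(1/(2*W)) = (23 + W)/(2*W))
(O(H) + n)**2 = ((1/2)*(23 + 25)/25 + 289/6)**2 = ((1/2)*(1/25)*48 + 289/6)**2 = (24/25 + 289/6)**2 = (7369/150)**2 = 54302161/22500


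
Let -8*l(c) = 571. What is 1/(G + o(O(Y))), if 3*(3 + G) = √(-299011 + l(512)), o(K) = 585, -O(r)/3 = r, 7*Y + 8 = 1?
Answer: 1552/991881 - 2*I*√59078/991881 ≈ 0.0015647 - 0.0004901*I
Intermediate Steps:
Y = -1 (Y = -8/7 + (⅐)*1 = -8/7 + ⅐ = -1)
l(c) = -571/8 (l(c) = -⅛*571 = -571/8)
O(r) = -3*r
G = -3 + 3*I*√59078/4 (G = -3 + √(-299011 - 571/8)/3 = -3 + √(-2392659/8)/3 = -3 + (9*I*√59078/4)/3 = -3 + 3*I*√59078/4 ≈ -3.0 + 182.29*I)
1/(G + o(O(Y))) = 1/((-3 + 3*I*√59078/4) + 585) = 1/(582 + 3*I*√59078/4)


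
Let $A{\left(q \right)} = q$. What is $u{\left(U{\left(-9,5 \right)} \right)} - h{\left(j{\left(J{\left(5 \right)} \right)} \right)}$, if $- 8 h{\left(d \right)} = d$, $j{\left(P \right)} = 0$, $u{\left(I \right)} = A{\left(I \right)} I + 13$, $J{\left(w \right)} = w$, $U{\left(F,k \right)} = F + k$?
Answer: $29$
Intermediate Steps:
$u{\left(I \right)} = 13 + I^{2}$ ($u{\left(I \right)} = I I + 13 = I^{2} + 13 = 13 + I^{2}$)
$h{\left(d \right)} = - \frac{d}{8}$
$u{\left(U{\left(-9,5 \right)} \right)} - h{\left(j{\left(J{\left(5 \right)} \right)} \right)} = \left(13 + \left(-9 + 5\right)^{2}\right) - \left(- \frac{1}{8}\right) 0 = \left(13 + \left(-4\right)^{2}\right) - 0 = \left(13 + 16\right) + 0 = 29 + 0 = 29$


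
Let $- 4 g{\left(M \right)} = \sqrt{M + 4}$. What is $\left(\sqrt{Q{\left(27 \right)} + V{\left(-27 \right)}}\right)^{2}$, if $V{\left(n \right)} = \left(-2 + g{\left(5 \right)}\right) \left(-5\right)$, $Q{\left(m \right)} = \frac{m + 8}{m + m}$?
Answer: $\frac{1555}{108} \approx 14.398$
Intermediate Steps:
$g{\left(M \right)} = - \frac{\sqrt{4 + M}}{4}$ ($g{\left(M \right)} = - \frac{\sqrt{M + 4}}{4} = - \frac{\sqrt{4 + M}}{4}$)
$Q{\left(m \right)} = \frac{8 + m}{2 m}$
$V{\left(n \right)} = \frac{55}{4}$ ($V{\left(n \right)} = \left(-2 - \frac{\sqrt{4 + 5}}{4}\right) \left(-5\right) = \left(-2 - \frac{\sqrt{9}}{4}\right) \left(-5\right) = \left(-2 - \frac{3}{4}\right) \left(-5\right) = \left(- \frac{11}{4}\right) \left(-5\right) = \frac{55}{4}$)
$\left(\sqrt{Q{\left(27 \right)} + V{\left(-27 \right)}}\right)^{2} = \left(\sqrt{\frac{8 + 27}{2 \cdot 27} + \frac{55}{4}}\right)^{2} = \left(\sqrt{\frac{1}{2} \cdot \frac{1}{27} \cdot 35 + \frac{55}{4}}\right)^{2} = \left(\sqrt{\frac{35}{54} + \frac{55}{4}}\right)^{2} = \left(\sqrt{\frac{1555}{108}}\right)^{2} = \left(\frac{\sqrt{4665}}{18}\right)^{2} = \frac{1555}{108}$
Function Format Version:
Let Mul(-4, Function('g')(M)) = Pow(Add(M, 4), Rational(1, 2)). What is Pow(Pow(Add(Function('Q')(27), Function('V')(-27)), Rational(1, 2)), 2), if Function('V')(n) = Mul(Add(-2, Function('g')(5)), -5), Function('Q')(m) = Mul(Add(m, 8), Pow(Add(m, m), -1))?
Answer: Rational(1555, 108) ≈ 14.398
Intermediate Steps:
Function('g')(M) = Mul(Rational(-1, 4), Pow(Add(4, M), Rational(1, 2))) (Function('g')(M) = Mul(Rational(-1, 4), Pow(Add(M, 4), Rational(1, 2))) = Mul(Rational(-1, 4), Pow(Add(4, M), Rational(1, 2))))
Function('Q')(m) = Mul(Rational(1, 2), Pow(m, -1), Add(8, m)) (Function('Q')(m) = Mul(Add(8, m), Pow(Mul(2, m), -1)) = Mul(Add(8, m), Mul(Rational(1, 2), Pow(m, -1))) = Mul(Rational(1, 2), Pow(m, -1), Add(8, m)))
Function('V')(n) = Rational(55, 4) (Function('V')(n) = Mul(Add(-2, Mul(Rational(-1, 4), Pow(Add(4, 5), Rational(1, 2)))), -5) = Mul(Add(-2, Mul(Rational(-1, 4), Pow(9, Rational(1, 2)))), -5) = Mul(Add(-2, Mul(Rational(-1, 4), 3)), -5) = Mul(Add(-2, Rational(-3, 4)), -5) = Mul(Rational(-11, 4), -5) = Rational(55, 4))
Pow(Pow(Add(Function('Q')(27), Function('V')(-27)), Rational(1, 2)), 2) = Pow(Pow(Add(Mul(Rational(1, 2), Pow(27, -1), Add(8, 27)), Rational(55, 4)), Rational(1, 2)), 2) = Pow(Pow(Add(Mul(Rational(1, 2), Rational(1, 27), 35), Rational(55, 4)), Rational(1, 2)), 2) = Pow(Pow(Add(Rational(35, 54), Rational(55, 4)), Rational(1, 2)), 2) = Pow(Pow(Rational(1555, 108), Rational(1, 2)), 2) = Pow(Mul(Rational(1, 18), Pow(4665, Rational(1, 2))), 2) = Rational(1555, 108)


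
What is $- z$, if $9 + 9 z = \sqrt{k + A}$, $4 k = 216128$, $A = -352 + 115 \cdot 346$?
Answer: $1 - \frac{\sqrt{93470}}{9} \approx -32.97$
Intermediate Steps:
$A = 39438$ ($A = -352 + 39790 = 39438$)
$k = 54032$ ($k = \frac{1}{4} \cdot 216128 = 54032$)
$z = -1 + \frac{\sqrt{93470}}{9}$ ($z = -1 + \frac{\sqrt{54032 + 39438}}{9} = -1 + \frac{\sqrt{93470}}{9} \approx 32.97$)
$- z = - (-1 + \frac{\sqrt{93470}}{9}) = 1 - \frac{\sqrt{93470}}{9}$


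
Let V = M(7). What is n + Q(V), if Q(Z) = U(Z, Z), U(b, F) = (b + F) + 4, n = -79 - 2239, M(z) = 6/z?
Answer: -16186/7 ≈ -2312.3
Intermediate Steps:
n = -2318
V = 6/7 ≈ 0.85714
U(b, F) = 4 + F + b (U(b, F) = (F + b) + 4 = 4 + F + b)
Q(Z) = 4 + 2*Z (Q(Z) = 4 + Z + Z = 4 + 2*Z)
n + Q(V) = -2318 + (4 + 2*(6/7)) = -2318 + (4 + 12/7) = -2318 + 40/7 = -16186/7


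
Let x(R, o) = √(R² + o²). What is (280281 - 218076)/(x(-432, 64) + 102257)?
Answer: 2120298895/3485434443 - 331760*√745/3485434443 ≈ 0.60573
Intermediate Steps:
(280281 - 218076)/(x(-432, 64) + 102257) = (280281 - 218076)/(√((-432)² + 64²) + 102257) = 62205/(√(186624 + 4096) + 102257) = 62205/(√190720 + 102257) = 62205/(16*√745 + 102257) = 62205/(102257 + 16*√745)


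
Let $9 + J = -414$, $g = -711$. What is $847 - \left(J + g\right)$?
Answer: $1981$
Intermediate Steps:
$J = -423$ ($J = -9 - 414 = -423$)
$847 - \left(J + g\right) = 847 - \left(-423 - 711\right) = 847 - -1134 = 847 + 1134 = 1981$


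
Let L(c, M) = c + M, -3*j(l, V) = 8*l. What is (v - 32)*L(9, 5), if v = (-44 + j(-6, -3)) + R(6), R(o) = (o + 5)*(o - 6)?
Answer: -840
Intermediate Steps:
j(l, V) = -8*l/3
L(c, M) = M + c
R(o) = (-6 + o)*(5 + o) (R(o) = (5 + o)*(-6 + o) = (-6 + o)*(5 + o))
v = -28 (v = (-44 - 8/3*(-6)) + (-30 + 6² - 1*6) = (-44 + 16) + (-30 + 36 - 6) = -28 + 0 = -28)
(v - 32)*L(9, 5) = (-28 - 32)*(5 + 9) = -60*14 = -840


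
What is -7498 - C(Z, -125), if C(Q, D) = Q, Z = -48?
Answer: -7450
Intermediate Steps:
-7498 - C(Z, -125) = -7498 - 1*(-48) = -7498 + 48 = -7450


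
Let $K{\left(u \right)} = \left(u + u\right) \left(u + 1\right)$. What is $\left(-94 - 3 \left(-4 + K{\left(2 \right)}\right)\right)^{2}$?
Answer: $13924$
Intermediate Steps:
$K{\left(u \right)} = 2 u \left(1 + u\right)$
$\left(-94 - 3 \left(-4 + K{\left(2 \right)}\right)\right)^{2} = \left(-94 - 3 \left(-4 + 2 \cdot 2 \left(1 + 2\right)\right)\right)^{2} = \left(-94 - 3 \left(-4 + 2 \cdot 2 \cdot 3\right)\right)^{2} = \left(-94 - 3 \left(-4 + 12\right)\right)^{2} = \left(-94 - 24\right)^{2} = \left(-118\right)^{2} = 13924$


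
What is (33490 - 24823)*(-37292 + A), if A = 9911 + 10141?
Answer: -149419080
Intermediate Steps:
A = 20052
(33490 - 24823)*(-37292 + A) = (33490 - 24823)*(-37292 + 20052) = 8667*(-17240) = -149419080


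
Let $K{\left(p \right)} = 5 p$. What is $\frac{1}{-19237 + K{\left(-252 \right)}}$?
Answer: $- \frac{1}{20497} \approx -4.8788 \cdot 10^{-5}$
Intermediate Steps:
$\frac{1}{-19237 + K{\left(-252 \right)}} = \frac{1}{-19237 + 5 \left(-252\right)} = \frac{1}{-19237 - 1260} = \frac{1}{-20497} = - \frac{1}{20497}$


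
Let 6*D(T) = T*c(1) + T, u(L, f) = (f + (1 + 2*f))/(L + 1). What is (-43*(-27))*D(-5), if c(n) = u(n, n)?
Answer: -5805/2 ≈ -2902.5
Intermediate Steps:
u(L, f) = (1 + 3*f)/(1 + L)
c(n) = (1 + 3*n)/(1 + n)
D(T) = T/2 (D(T) = (T*((1 + 3*1)/(1 + 1)) + T)/6 = (T*((1 + 3)/2) + T)/6 = (T*((½)*4) + T)/6 = (T*2 + T)/6 = (2*T + T)/6 = (3*T)/6 = T/2)
(-43*(-27))*D(-5) = (-43*(-27))*((½)*(-5)) = 1161*(-5/2) = -5805/2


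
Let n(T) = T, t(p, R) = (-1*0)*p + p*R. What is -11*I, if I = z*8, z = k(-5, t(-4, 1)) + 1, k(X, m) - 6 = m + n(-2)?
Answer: -88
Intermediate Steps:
t(p, R) = R*p (t(p, R) = 0*p + R*p = 0 + R*p = R*p)
k(X, m) = 4 + m (k(X, m) = 6 + (m - 2) = 6 + (-2 + m) = 4 + m)
z = 1 (z = (4 + 1*(-4)) + 1 = (4 - 4) + 1 = 0 + 1 = 1)
I = 8 (I = 1*8 = 8)
-11*I = -11*8 = -88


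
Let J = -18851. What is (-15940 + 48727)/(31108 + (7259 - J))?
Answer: 32787/57218 ≈ 0.57302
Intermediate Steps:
(-15940 + 48727)/(31108 + (7259 - J)) = (-15940 + 48727)/(31108 + (7259 - 1*(-18851))) = 32787/(31108 + (7259 + 18851)) = 32787/(31108 + 26110) = 32787/57218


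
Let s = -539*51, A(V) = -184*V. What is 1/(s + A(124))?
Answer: -1/50305 ≈ -1.9879e-5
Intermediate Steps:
s = -27489
1/(s + A(124)) = 1/(-27489 - 184*124) = 1/(-27489 - 22816) = 1/(-50305) = -1/50305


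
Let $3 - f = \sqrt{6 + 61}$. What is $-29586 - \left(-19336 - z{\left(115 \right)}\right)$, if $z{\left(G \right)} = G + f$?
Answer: $-10132 - \sqrt{67} \approx -10140.0$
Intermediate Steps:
$f = 3 - \sqrt{67}$ ($f = 3 - \sqrt{6 + 61} = 3 - \sqrt{67} \approx -5.1854$)
$z{\left(G \right)} = 3 + G - \sqrt{67}$ ($z{\left(G \right)} = G + \left(3 - \sqrt{67}\right) = 3 + G - \sqrt{67}$)
$-29586 - \left(-19336 - z{\left(115 \right)}\right) = -29586 - \left(-19336 - \left(3 + 115 - \sqrt{67}\right)\right) = -29586 - \left(-19336 - \left(118 - \sqrt{67}\right)\right) = -29586 - \left(-19454 + \sqrt{67}\right) = -29586 + \left(19454 - \sqrt{67}\right) = -10132 - \sqrt{67}$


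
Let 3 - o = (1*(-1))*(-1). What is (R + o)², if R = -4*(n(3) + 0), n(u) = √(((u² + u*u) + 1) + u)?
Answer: 356 - 16*√22 ≈ 280.95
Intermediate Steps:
n(u) = √(1 + u + 2*u²) (n(u) = √(((u² + u²) + 1) + u) = √((2*u² + 1) + u) = √((1 + 2*u²) + u) = √(1 + u + 2*u²))
o = 2 (o = 3 - 1*(-1)*(-1) = 3 - (-1)*(-1) = 3 - 1*1 = 3 - 1 = 2)
R = -4*√22 (R = -4*(√(1 + 3 + 2*3²) + 0) = -4*(√(1 + 3 + 2*9) + 0) = -4*(√(1 + 3 + 18) + 0) = -4*(√22 + 0) = -4*√22 ≈ -18.762)
(R + o)² = (-4*√22 + 2)² = (2 - 4*√22)²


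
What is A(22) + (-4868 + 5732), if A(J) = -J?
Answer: 842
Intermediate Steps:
A(22) + (-4868 + 5732) = -1*22 + (-4868 + 5732) = -22 + 864 = 842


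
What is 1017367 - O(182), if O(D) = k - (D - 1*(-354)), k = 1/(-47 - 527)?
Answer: 584276323/574 ≈ 1.0179e+6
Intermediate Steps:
k = -1/574 (k = 1/(-574) = -1/574 ≈ -0.0017422)
O(D) = -203197/574 - D (O(D) = -1/574 - (D - 1*(-354)) = -1/574 - (D + 354) = -1/574 - (354 + D) = -1/574 + (-354 - D) = -203197/574 - D)
1017367 - O(182) = 1017367 - (-203197/574 - 1*182) = 1017367 - (-203197/574 - 182) = 1017367 - 1*(-307665/574) = 1017367 + 307665/574 = 584276323/574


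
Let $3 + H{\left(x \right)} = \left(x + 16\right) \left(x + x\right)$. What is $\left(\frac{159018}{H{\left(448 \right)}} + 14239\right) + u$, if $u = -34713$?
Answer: $- \frac{8511722216}{415741} \approx -20474.0$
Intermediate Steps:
$H{\left(x \right)} = -3 + 2 x \left(16 + x\right)$ ($H{\left(x \right)} = -3 + \left(x + 16\right) \left(x + x\right) = -3 + \left(16 + x\right) 2 x = -3 + 2 x \left(16 + x\right)$)
$\left(\frac{159018}{H{\left(448 \right)}} + 14239\right) + u = \left(\frac{159018}{-3 + 2 \cdot 448^{2} + 32 \cdot 448} + 14239\right) - 34713 = \left(\frac{159018}{-3 + 2 \cdot 200704 + 14336} + 14239\right) - 34713 = \left(\frac{159018}{-3 + 401408 + 14336} + 14239\right) - 34713 = \left(\frac{159018}{415741} + 14239\right) - 34713 = \frac{5919895117}{415741} - 34713 = - \frac{8511722216}{415741}$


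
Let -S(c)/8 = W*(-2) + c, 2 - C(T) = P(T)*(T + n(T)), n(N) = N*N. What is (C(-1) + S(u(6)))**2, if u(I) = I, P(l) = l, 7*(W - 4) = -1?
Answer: 12100/49 ≈ 246.94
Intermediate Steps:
W = 27/7 (W = 4 + (1/7)*(-1) = 4 - 1/7 = 27/7 ≈ 3.8571)
n(N) = N**2
C(T) = 2 - T*(T + T**2)
S(c) = 432/7 - 8*c (S(c) = -8*((27/7)*(-2) + c) = -8*(-54/7 + c) = 432/7 - 8*c)
(C(-1) + S(u(6)))**2 = ((2 - 1*(-1)**2 - 1*(-1)**3) + (432/7 - 8*6))**2 = ((2 - 1*1 - 1*(-1)) + (432/7 - 48))**2 = ((2 - 1 + 1) + 96/7)**2 = (2 + 96/7)**2 = (110/7)**2 = 12100/49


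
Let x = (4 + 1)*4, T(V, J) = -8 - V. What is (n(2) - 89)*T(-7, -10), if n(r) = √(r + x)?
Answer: 89 - √22 ≈ 84.310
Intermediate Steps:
x = 20 (x = 5*4 = 20)
n(r) = √(20 + r) (n(r) = √(r + 20) = √(20 + r))
(n(2) - 89)*T(-7, -10) = (√(20 + 2) - 89)*(-8 - 1*(-7)) = (√22 - 89)*(-8 + 7) = (-89 + √22)*(-1) = 89 - √22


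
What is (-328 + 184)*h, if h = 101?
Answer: -14544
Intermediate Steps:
(-328 + 184)*h = (-328 + 184)*101 = -144*101 = -14544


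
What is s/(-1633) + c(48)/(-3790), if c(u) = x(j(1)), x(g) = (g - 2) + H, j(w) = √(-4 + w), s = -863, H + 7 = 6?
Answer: 3275669/6189070 - I*√3/3790 ≈ 0.52927 - 0.00045701*I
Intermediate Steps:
H = -1 (H = -7 + 6 = -1)
x(g) = -3 + g (x(g) = (g - 2) - 1 = (-2 + g) - 1 = -3 + g)
c(u) = -3 + I*√3 (c(u) = -3 + √(-4 + 1) = -3 + √(-3) = -3 + I*√3)
s/(-1633) + c(48)/(-3790) = -863/(-1633) + (-3 + I*√3)/(-3790) = -863*(-1/1633) + (-3 + I*√3)*(-1/3790) = 863/1633 + (3/3790 - I*√3/3790) = 3275669/6189070 - I*√3/3790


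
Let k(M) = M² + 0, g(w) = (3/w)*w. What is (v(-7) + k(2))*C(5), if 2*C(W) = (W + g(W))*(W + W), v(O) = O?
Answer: -120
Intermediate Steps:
g(w) = 3
C(W) = W*(3 + W) (C(W) = ((W + 3)*(W + W))/2 = ((3 + W)*(2*W))/2 = (2*W*(3 + W))/2 = W*(3 + W))
k(M) = M²
(v(-7) + k(2))*C(5) = (-7 + 2²)*(5*(3 + 5)) = (-7 + 4)*(5*8) = -3*40 = -120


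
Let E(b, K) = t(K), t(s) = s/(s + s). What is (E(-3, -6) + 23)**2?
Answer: 2209/4 ≈ 552.25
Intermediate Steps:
t(s) = 1/2 (t(s) = s/((2*s)) = s*(1/(2*s)) = 1/2)
E(b, K) = 1/2
(E(-3, -6) + 23)**2 = (1/2 + 23)**2 = (47/2)**2 = 2209/4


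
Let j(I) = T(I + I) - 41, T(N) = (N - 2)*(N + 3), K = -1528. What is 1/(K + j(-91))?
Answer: 1/31367 ≈ 3.1881e-5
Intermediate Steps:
T(N) = (-2 + N)*(3 + N)
j(I) = -47 + 2*I + 4*I² (j(I) = (-6 + (I + I) + (I + I)²) - 41 = (-6 + 2*I + (2*I)²) - 41 = (-6 + 2*I + 4*I²) - 41 = -47 + 2*I + 4*I²)
1/(K + j(-91)) = 1/(-1528 + (-47 + 2*(-91) + 4*(-91)²)) = 1/(-1528 + (-47 - 182 + 4*8281)) = 1/(-1528 + (-47 - 182 + 33124)) = 1/(-1528 + 32895) = 1/31367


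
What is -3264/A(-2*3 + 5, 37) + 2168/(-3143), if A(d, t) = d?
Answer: 10256584/3143 ≈ 3263.3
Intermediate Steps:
-3264/A(-2*3 + 5, 37) + 2168/(-3143) = -3264/(-2*3 + 5) + 2168/(-3143) = -3264/(-6 + 5) + 2168*(-1/3143) = -3264/(-1) - 2168/3143 = -3264*(-1) - 2168/3143 = 3264 - 2168/3143 = 10256584/3143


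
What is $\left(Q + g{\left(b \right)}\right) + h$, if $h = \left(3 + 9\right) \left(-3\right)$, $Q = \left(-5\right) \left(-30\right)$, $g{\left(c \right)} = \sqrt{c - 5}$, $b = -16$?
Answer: $114 + i \sqrt{21} \approx 114.0 + 4.5826 i$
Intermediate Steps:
$g{\left(c \right)} = \sqrt{-5 + c}$
$Q = 150$
$h = -36$ ($h = 12 \left(-3\right) = -36$)
$\left(Q + g{\left(b \right)}\right) + h = \left(150 + \sqrt{-5 - 16}\right) - 36 = \left(150 + \sqrt{-21}\right) - 36 = \left(150 + i \sqrt{21}\right) - 36 = 114 + i \sqrt{21}$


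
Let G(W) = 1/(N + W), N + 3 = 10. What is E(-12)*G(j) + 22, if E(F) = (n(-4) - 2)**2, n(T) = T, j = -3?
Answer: 31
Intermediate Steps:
N = 7 (N = -3 + 10 = 7)
E(F) = 36 (E(F) = (-4 - 2)**2 = (-6)**2 = 36)
G(W) = 1/(7 + W)
E(-12)*G(j) + 22 = 36/(7 - 3) + 22 = 36/4 + 22 = 36*(1/4) + 22 = 9 + 22 = 31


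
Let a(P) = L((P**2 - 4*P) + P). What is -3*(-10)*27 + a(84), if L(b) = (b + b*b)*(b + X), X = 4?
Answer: 315218706570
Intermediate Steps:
L(b) = (4 + b)*(b + b**2) (L(b) = (b + b*b)*(b + 4) = (b + b**2)*(4 + b) = (4 + b)*(b + b**2))
a(P) = (P**2 - 3*P)*(4 + (P**2 - 3*P)**2 - 15*P + 5*P**2) (a(P) = ((P**2 - 4*P) + P)*(4 + ((P**2 - 4*P) + P)**2 + 5*((P**2 - 4*P) + P)) = (P**2 - 3*P)*(4 + (P**2 - 3*P)**2 + 5*(P**2 - 3*P)) = (P**2 - 3*P)*(4 + (P**2 - 3*P)**2 + (-15*P + 5*P**2)) = (P**2 - 3*P)*(4 + (P**2 - 3*P)**2 - 15*P + 5*P**2))
-3*(-10)*27 + a(84) = -3*(-10)*27 + 84*(-3 + 84)*(4 + 84**2*(-3 + 84)**2 + 5*84*(-3 + 84)) = 30*27 + 84*81*(4 + 7056*81**2 + 5*84*81) = 810 + 84*81*(4 + 7056*6561 + 34020) = 810 + 84*81*(4 + 46294416 + 34020) = 810 + 84*81*46328440 = 810 + 315218705760 = 315218706570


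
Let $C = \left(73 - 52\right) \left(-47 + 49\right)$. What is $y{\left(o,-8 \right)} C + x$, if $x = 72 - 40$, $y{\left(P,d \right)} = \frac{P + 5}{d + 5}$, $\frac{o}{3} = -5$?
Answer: $172$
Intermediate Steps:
$o = -15$ ($o = 3 \left(-5\right) = -15$)
$y{\left(P,d \right)} = \frac{5 + P}{5 + d}$
$x = 32$
$C = 42$ ($C = 21 \cdot 2 = 42$)
$y{\left(o,-8 \right)} C + x = \frac{5 - 15}{5 - 8} \cdot 42 + 32 = \frac{1}{-3} \left(-10\right) 42 + 32 = \left(- \frac{1}{3}\right) \left(-10\right) 42 + 32 = \frac{10}{3} \cdot 42 + 32 = 140 + 32 = 172$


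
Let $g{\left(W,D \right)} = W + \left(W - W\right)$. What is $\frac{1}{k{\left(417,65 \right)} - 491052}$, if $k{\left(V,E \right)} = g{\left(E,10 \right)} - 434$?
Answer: $- \frac{1}{491421} \approx -2.0349 \cdot 10^{-6}$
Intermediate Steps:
$g{\left(W,D \right)} = W$ ($g{\left(W,D \right)} = W + 0 = W$)
$k{\left(V,E \right)} = -434 + E$ ($k{\left(V,E \right)} = E - 434 = -434 + E$)
$\frac{1}{k{\left(417,65 \right)} - 491052} = \frac{1}{\left(-434 + 65\right) - 491052} = \frac{1}{-369 - 491052} = \frac{1}{-491421} = - \frac{1}{491421}$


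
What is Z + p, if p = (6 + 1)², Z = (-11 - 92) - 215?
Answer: -269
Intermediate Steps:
Z = -318 (Z = -103 - 215 = -318)
p = 49 (p = 7² = 49)
Z + p = -318 + 49 = -269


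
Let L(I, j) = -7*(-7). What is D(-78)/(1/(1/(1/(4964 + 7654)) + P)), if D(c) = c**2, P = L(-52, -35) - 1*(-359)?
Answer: 79250184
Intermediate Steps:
L(I, j) = 49
P = 408 (P = 49 - 1*(-359) = 49 + 359 = 408)
D(-78)/(1/(1/(1/(4964 + 7654)) + P)) = (-78)**2/(1/(1/(1/(4964 + 7654)) + 408)) = 6084/(1/(1/(1/12618) + 408)) = 6084/(1/(12618 + 408)) = 6084/(1/13026) = 6084*13026 = 79250184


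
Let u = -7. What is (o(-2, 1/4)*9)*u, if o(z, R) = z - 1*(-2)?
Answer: 0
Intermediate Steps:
o(z, R) = 2 + z (o(z, R) = z + 2 = 2 + z)
(o(-2, 1/4)*9)*u = ((2 - 2)*9)*(-7) = (0*9)*(-7) = 0*(-7) = 0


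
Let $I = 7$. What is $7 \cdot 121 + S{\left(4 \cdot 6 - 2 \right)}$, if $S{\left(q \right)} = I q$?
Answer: $1001$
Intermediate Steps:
$S{\left(q \right)} = 7 q$
$7 \cdot 121 + S{\left(4 \cdot 6 - 2 \right)} = 7 \cdot 121 + 7 \left(4 \cdot 6 - 2\right) = 847 + 7 \left(24 - 2\right) = 847 + 7 \cdot 22 = 847 + 154 = 1001$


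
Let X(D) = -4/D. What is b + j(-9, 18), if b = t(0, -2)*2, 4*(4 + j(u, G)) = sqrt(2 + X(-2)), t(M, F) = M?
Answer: -7/2 ≈ -3.5000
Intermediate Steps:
j(u, G) = -7/2 (j(u, G) = -4 + sqrt(2 - 4/(-2))/4 = -4 + sqrt(2 - 4*(-1/2))/4 = -4 + sqrt(2 + 2)/4 = -4 + sqrt(4)/4 = -4 + (1/4)*2 = -4 + 1/2 = -7/2)
b = 0 (b = 0*2 = 0)
b + j(-9, 18) = 0 - 7/2 = -7/2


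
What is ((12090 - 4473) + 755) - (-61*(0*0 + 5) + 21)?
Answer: 8656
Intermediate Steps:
((12090 - 4473) + 755) - (-61*(0*0 + 5) + 21) = (7617 + 755) - (-61*(0 + 5) + 21) = 8372 - (-61*5 + 21) = 8372 - (-305 + 21) = 8372 - 1*(-284) = 8372 + 284 = 8656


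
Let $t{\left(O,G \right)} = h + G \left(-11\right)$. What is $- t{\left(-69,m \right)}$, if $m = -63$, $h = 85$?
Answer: $-778$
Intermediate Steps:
$t{\left(O,G \right)} = 85 - 11 G$ ($t{\left(O,G \right)} = 85 + G \left(-11\right) = 85 - 11 G$)
$- t{\left(-69,m \right)} = - (85 - -693) = - (85 + 693) = \left(-1\right) 778 = -778$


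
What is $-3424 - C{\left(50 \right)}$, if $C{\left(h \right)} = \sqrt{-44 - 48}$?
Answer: $-3424 - 2 i \sqrt{23} \approx -3424.0 - 9.5917 i$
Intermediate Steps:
$C{\left(h \right)} = 2 i \sqrt{23}$ ($C{\left(h \right)} = \sqrt{-92} = 2 i \sqrt{23}$)
$-3424 - C{\left(50 \right)} = -3424 - 2 i \sqrt{23}$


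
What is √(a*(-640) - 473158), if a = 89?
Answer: 3*I*√58902 ≈ 728.09*I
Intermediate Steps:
√(a*(-640) - 473158) = √(89*(-640) - 473158) = √(-56960 - 473158) = √(-530118) = 3*I*√58902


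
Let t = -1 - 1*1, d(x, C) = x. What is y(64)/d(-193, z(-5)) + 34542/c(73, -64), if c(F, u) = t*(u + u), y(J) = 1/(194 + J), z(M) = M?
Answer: 429996023/3186816 ≈ 134.93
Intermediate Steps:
t = -2 (t = -1 - 1 = -2)
c(F, u) = -4*u (c(F, u) = -2*(u + u) = -4*u)
y(64)/d(-193, z(-5)) + 34542/c(73, -64) = 1/((194 + 64)*(-193)) + 34542/((-4*(-64))) = -1/193/258 + 34542/256 = (1/258)*(-1/193) + 34542*(1/256) = -1/49794 + 17271/128 = 429996023/3186816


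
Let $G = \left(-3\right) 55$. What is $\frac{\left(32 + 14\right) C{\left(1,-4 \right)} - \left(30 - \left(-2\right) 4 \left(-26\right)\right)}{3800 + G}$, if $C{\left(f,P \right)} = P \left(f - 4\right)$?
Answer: $\frac{146}{727} \approx 0.20083$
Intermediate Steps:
$C{\left(f,P \right)} = P \left(-4 + f\right)$ ($C{\left(f,P \right)} = P \left(f - 4\right) = P \left(-4 + f\right)$)
$G = -165$
$\frac{\left(32 + 14\right) C{\left(1,-4 \right)} - \left(30 - \left(-2\right) 4 \left(-26\right)\right)}{3800 + G} = \frac{\left(32 + 14\right) \left(- 4 \left(-4 + 1\right)\right) - \left(30 - \left(-2\right) 4 \left(-26\right)\right)}{3800 - 165} = \frac{46 \left(\left(-4\right) \left(-3\right)\right) - -178}{3635} = \left(46 \cdot 12 + \left(208 - 30\right)\right) \frac{1}{3635} = \left(552 + 178\right) \frac{1}{3635} = 730 \cdot \frac{1}{3635} = \frac{146}{727}$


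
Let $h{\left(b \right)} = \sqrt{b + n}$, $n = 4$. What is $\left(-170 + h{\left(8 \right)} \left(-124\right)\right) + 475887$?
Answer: $475717 - 248 \sqrt{3} \approx 4.7529 \cdot 10^{5}$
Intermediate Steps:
$h{\left(b \right)} = \sqrt{4 + b}$ ($h{\left(b \right)} = \sqrt{b + 4} = \sqrt{4 + b}$)
$\left(-170 + h{\left(8 \right)} \left(-124\right)\right) + 475887 = \left(-170 + \sqrt{4 + 8} \left(-124\right)\right) + 475887 = \left(-170 + \sqrt{12} \left(-124\right)\right) + 475887 = \left(-170 + 2 \sqrt{3} \left(-124\right)\right) + 475887 = \left(-170 - 248 \sqrt{3}\right) + 475887 = 475717 - 248 \sqrt{3}$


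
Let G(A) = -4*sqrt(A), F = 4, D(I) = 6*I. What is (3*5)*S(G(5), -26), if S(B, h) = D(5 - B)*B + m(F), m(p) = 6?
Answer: -7110 - 1800*sqrt(5) ≈ -11135.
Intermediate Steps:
S(B, h) = 6 + B*(30 - 6*B) (S(B, h) = (6*(5 - B))*B + 6 = (30 - 6*B)*B + 6 = B*(30 - 6*B) + 6 = 6 + B*(30 - 6*B))
(3*5)*S(G(5), -26) = (3*5)*(6 - 6*(-4*sqrt(5))*(-5 - 4*sqrt(5))) = 15*(6 + 24*sqrt(5)*(-5 - 4*sqrt(5))) = 90 + 360*sqrt(5)*(-5 - 4*sqrt(5))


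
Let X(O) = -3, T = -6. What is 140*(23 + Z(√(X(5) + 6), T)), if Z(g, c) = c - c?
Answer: 3220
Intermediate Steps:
Z(g, c) = 0
140*(23 + Z(√(X(5) + 6), T)) = 140*(23 + 0) = 140*23 = 3220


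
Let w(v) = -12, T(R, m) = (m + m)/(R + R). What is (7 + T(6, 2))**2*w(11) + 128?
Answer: -1552/3 ≈ -517.33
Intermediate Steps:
T(R, m) = m/R (T(R, m) = (2*m)/((2*R)) = (2*m)*(1/(2*R)) = m/R)
(7 + T(6, 2))**2*w(11) + 128 = (7 + 2/6)**2*(-12) + 128 = (7 + 2*(1/6))**2*(-12) + 128 = (7 + 1/3)**2*(-12) + 128 = (22/3)**2*(-12) + 128 = (484/9)*(-12) + 128 = -1936/3 + 128 = -1552/3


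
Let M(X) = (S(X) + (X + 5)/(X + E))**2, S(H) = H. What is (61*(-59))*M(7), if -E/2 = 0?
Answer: -13391879/49 ≈ -2.7330e+5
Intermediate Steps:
E = 0 (E = -2*0 = 0)
M(X) = (X + (5 + X)/X)**2 (M(X) = (X + (X + 5)/(X + 0))**2 = (X + (5 + X)/X)**2)
(61*(-59))*M(7) = (61*(-59))*((5 + 7 + 7**2)**2/7**2) = -3599*(5 + 7 + 49)**2/49 = -3599*61**2/49 = -3599*3721/49 = -13391879/49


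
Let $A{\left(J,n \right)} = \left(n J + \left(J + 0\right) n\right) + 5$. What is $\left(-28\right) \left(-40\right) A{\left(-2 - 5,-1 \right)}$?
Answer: $21280$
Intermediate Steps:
$A{\left(J,n \right)} = 5 + 2 J n$ ($A{\left(J,n \right)} = \left(J n + J n\right) + 5 = 2 J n + 5 = 5 + 2 J n$)
$\left(-28\right) \left(-40\right) A{\left(-2 - 5,-1 \right)} = \left(-28\right) \left(-40\right) \left(5 + 2 \left(-2 - 5\right) \left(-1\right)\right) = 1120 \left(5 + 2 \left(-2 - 5\right) \left(-1\right)\right) = 1120 \left(5 + 2 \left(-7\right) \left(-1\right)\right) = 1120 \left(5 + 14\right) = 1120 \cdot 19 = 21280$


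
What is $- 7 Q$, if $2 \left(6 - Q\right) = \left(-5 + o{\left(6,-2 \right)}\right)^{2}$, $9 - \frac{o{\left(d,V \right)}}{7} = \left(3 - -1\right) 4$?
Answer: $10164$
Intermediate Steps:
$o{\left(d,V \right)} = -49$ ($o{\left(d,V \right)} = 63 - 7 \left(3 - -1\right) 4 = 63 - 7 \left(3 + 1\right) 4 = 63 - 7 \cdot 4 \cdot 4 = 63 - 112 = -49$)
$Q = -1452$ ($Q = 6 - \frac{\left(-5 - 49\right)^{2}}{2} = 6 - \frac{\left(-54\right)^{2}}{2} = 6 - 1458 = -1452$)
$- 7 Q = \left(-7\right) \left(-1452\right) = 10164$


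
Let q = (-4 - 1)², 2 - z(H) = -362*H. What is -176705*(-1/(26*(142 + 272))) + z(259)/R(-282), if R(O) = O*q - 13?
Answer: 238834775/76026132 ≈ 3.1415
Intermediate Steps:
z(H) = 2 + 362*H (z(H) = 2 - (-362)*H = 2 + 362*H)
q = 25 (q = (-5)² = 25)
R(O) = -13 + 25*O (R(O) = O*25 - 13 = 25*O - 13 = -13 + 25*O)
-176705*(-1/(26*(142 + 272))) + z(259)/R(-282) = -176705*(-1/(26*(142 + 272))) + (2 + 362*259)/(-13 + 25*(-282)) = -176705/(414*(-26)) + (2 + 93758)/(-13 - 7050) = -176705/(-10764) + 93760/(-7063) = -176705*(-1/10764) + 93760*(-1/7063) = 176705/10764 - 93760/7063 = 238834775/76026132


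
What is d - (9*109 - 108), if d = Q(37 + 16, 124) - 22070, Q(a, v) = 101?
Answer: -22842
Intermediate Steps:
d = -21969 (d = 101 - 22070 = -21969)
d - (9*109 - 108) = -21969 - (9*109 - 108) = -21969 - (981 - 108) = -21969 - 1*873 = -21969 - 873 = -22842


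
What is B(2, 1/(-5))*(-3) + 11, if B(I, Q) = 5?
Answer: -4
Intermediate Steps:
B(2, 1/(-5))*(-3) + 11 = 5*(-3) + 11 = -15 + 11 = -4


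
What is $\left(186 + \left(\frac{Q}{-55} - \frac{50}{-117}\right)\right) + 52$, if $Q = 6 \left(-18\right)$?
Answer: $\frac{1546916}{6435} \approx 240.39$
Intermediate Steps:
$Q = -108$
$\left(186 + \left(\frac{Q}{-55} - \frac{50}{-117}\right)\right) + 52 = \left(186 - \left(- \frac{108}{55} - \frac{50}{117}\right)\right) + 52 = \left(186 - - \frac{15386}{6435}\right) + 52 = \left(186 + \left(\frac{108}{55} + \frac{50}{117}\right)\right) + 52 = \left(186 + \frac{15386}{6435}\right) + 52 = \frac{1212296}{6435} + 52 = \frac{1546916}{6435}$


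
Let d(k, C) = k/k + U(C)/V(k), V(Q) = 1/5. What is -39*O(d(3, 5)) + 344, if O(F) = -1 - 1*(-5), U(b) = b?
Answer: 188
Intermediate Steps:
V(Q) = ⅕
d(k, C) = 1 + 5*C (d(k, C) = k/k + C/(⅕) = 1 + C*5 = 1 + 5*C)
O(F) = 4 (O(F) = -1 + 5 = 4)
-39*O(d(3, 5)) + 344 = -39*4 + 344 = -156 + 344 = 188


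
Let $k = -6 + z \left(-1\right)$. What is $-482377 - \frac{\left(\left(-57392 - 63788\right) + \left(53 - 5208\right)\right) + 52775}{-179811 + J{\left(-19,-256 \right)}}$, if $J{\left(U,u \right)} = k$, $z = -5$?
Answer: $- \frac{21684311671}{44953} \approx -4.8238 \cdot 10^{5}$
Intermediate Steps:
$k = -1$ ($k = -6 - -5 = -6 + 5 = -1$)
$J{\left(U,u \right)} = -1$
$-482377 - \frac{\left(\left(-57392 - 63788\right) + \left(53 - 5208\right)\right) + 52775}{-179811 + J{\left(-19,-256 \right)}} = -482377 - \frac{\left(\left(-57392 - 63788\right) + \left(53 - 5208\right)\right) + 52775}{-179811 - 1} = -482377 - \frac{\left(-121180 + \left(53 - 5208\right)\right) + 52775}{-179812} = -482377 - \left(\left(-121180 - 5155\right) + 52775\right) \left(- \frac{1}{179812}\right) = -482377 - \left(-126335 + 52775\right) \left(- \frac{1}{179812}\right) = -482377 - \left(-73560\right) \left(- \frac{1}{179812}\right) = -482377 - \frac{18390}{44953} = - \frac{21684311671}{44953}$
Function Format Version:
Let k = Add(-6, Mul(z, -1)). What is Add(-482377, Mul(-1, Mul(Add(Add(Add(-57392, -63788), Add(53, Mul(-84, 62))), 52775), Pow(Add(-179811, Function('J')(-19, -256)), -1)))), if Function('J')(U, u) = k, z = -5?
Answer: Rational(-21684311671, 44953) ≈ -4.8238e+5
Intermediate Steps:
k = -1 (k = Add(-6, Mul(-5, -1)) = Add(-6, 5) = -1)
Function('J')(U, u) = -1
Add(-482377, Mul(-1, Mul(Add(Add(Add(-57392, -63788), Add(53, Mul(-84, 62))), 52775), Pow(Add(-179811, Function('J')(-19, -256)), -1)))) = Add(-482377, Mul(-1, Mul(Add(Add(Add(-57392, -63788), Add(53, Mul(-84, 62))), 52775), Pow(Add(-179811, -1), -1)))) = Add(-482377, Mul(-1, Mul(Add(Add(-121180, Add(53, -5208)), 52775), Pow(-179812, -1)))) = Add(-482377, Mul(-1, Mul(Add(Add(-121180, -5155), 52775), Rational(-1, 179812)))) = Add(-482377, Mul(-1, Mul(Add(-126335, 52775), Rational(-1, 179812)))) = Add(-482377, Mul(-1, Mul(-73560, Rational(-1, 179812)))) = Add(-482377, Mul(-1, Rational(18390, 44953))) = Add(-482377, Rational(-18390, 44953)) = Rational(-21684311671, 44953)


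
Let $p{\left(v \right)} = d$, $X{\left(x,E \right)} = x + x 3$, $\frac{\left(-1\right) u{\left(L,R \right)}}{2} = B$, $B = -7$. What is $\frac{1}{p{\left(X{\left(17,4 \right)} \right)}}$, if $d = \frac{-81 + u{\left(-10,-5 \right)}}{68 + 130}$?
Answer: $- \frac{198}{67} \approx -2.9552$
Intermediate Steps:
$u{\left(L,R \right)} = 14$ ($u{\left(L,R \right)} = \left(-2\right) \left(-7\right) = 14$)
$X{\left(x,E \right)} = 4 x$ ($X{\left(x,E \right)} = x + 3 x = 4 x$)
$d = - \frac{67}{198}$ ($d = \frac{-81 + 14}{68 + 130} = - \frac{67}{198} \approx -0.33838$)
$p{\left(v \right)} = - \frac{67}{198}$
$\frac{1}{p{\left(X{\left(17,4 \right)} \right)}} = \frac{1}{- \frac{67}{198}} = - \frac{198}{67}$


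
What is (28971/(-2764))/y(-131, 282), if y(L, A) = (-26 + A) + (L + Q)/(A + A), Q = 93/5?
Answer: -20424555/498458378 ≈ -0.040975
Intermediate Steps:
Q = 93/5 (Q = 93*(1/5) = 93/5 ≈ 18.600)
y(L, A) = -26 + A + (93/5 + L)/(2*A) (y(L, A) = (-26 + A) + (L + 93/5)/(A + A) = (-26 + A) + (93/5 + L)/((2*A)) = (-26 + A) + (93/5 + L)*(1/(2*A)) = (-26 + A) + (93/5 + L)/(2*A) = -26 + A + (93/5 + L)/(2*A))
(28971/(-2764))/y(-131, 282) = (28971/(-2764))/(((93/10 + (1/2)*(-131) + 282*(-26 + 282))/282)) = (28971*(-1/2764))/(((93/10 - 131/2 + 282*256)/282)) = -28971*282/(93/10 - 131/2 + 72192)/2764 = -28971/(2764*((1/282)*(360679/5))) = -28971/(2764*360679/1410) = -28971/2764*1410/360679 = -20424555/498458378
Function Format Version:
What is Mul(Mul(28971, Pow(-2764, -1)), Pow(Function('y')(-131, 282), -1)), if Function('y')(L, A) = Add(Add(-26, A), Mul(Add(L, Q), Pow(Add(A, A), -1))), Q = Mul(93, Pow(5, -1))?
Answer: Rational(-20424555, 498458378) ≈ -0.040975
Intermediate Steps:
Q = Rational(93, 5) (Q = Mul(93, Rational(1, 5)) = Rational(93, 5) ≈ 18.600)
Function('y')(L, A) = Add(-26, A, Mul(Rational(1, 2), Pow(A, -1), Add(Rational(93, 5), L))) (Function('y')(L, A) = Add(Add(-26, A), Mul(Add(L, Rational(93, 5)), Pow(Add(A, A), -1))) = Add(Add(-26, A), Mul(Add(Rational(93, 5), L), Pow(Mul(2, A), -1))) = Add(Add(-26, A), Mul(Add(Rational(93, 5), L), Mul(Rational(1, 2), Pow(A, -1)))) = Add(Add(-26, A), Mul(Rational(1, 2), Pow(A, -1), Add(Rational(93, 5), L))) = Add(-26, A, Mul(Rational(1, 2), Pow(A, -1), Add(Rational(93, 5), L))))
Mul(Mul(28971, Pow(-2764, -1)), Pow(Function('y')(-131, 282), -1)) = Mul(Mul(28971, Pow(-2764, -1)), Pow(Mul(Pow(282, -1), Add(Rational(93, 10), Mul(Rational(1, 2), -131), Mul(282, Add(-26, 282)))), -1)) = Mul(Mul(28971, Rational(-1, 2764)), Pow(Mul(Rational(1, 282), Add(Rational(93, 10), Rational(-131, 2), Mul(282, 256))), -1)) = Mul(Rational(-28971, 2764), Pow(Mul(Rational(1, 282), Add(Rational(93, 10), Rational(-131, 2), 72192)), -1)) = Mul(Rational(-28971, 2764), Pow(Mul(Rational(1, 282), Rational(360679, 5)), -1)) = Mul(Rational(-28971, 2764), Pow(Rational(360679, 1410), -1)) = Mul(Rational(-28971, 2764), Rational(1410, 360679)) = Rational(-20424555, 498458378)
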